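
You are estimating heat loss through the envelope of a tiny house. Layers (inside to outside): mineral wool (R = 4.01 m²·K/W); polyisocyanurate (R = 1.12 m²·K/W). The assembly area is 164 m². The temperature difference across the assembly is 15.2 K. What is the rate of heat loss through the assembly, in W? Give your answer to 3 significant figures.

R_total = 4.01 + 1.12 = 5.13 m²·K/W
Q = A·ΔT/R = 164 × 15.2 / 5.13 = 485.9 W

486 W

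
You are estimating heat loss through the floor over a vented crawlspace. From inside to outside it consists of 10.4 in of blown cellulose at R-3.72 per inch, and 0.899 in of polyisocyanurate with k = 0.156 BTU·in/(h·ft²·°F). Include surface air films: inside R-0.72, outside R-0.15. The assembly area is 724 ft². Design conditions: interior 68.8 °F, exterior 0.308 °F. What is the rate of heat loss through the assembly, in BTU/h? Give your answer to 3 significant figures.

1090 BTU/h

10.4 × 3.72 = 38.69
0.899/0.156 = 5.763
R_total = 0.72 + 38.69 + 5.763 + 0.15 = 45.32 ft²·°F·h/BTU
Q = A·ΔT/R = 724 × (68.8 − 0.308) / 45.32 = 1094 BTU/h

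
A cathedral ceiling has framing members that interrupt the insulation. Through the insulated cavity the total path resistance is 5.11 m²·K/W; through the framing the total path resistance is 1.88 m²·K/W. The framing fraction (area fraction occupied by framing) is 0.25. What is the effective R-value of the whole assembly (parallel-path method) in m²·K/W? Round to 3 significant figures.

U_eff = 0.75/5.11 + 0.25/1.88 = 0.1468 + 0.133 = 0.2797
R_eff = 1/U_eff = 3.575 m²·K/W

3.57 m²·K/W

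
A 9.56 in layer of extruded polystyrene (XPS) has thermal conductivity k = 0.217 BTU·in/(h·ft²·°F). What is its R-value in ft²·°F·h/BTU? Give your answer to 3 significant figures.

R = L/k = 9.56/0.217 = 44.06 ft²·°F·h/BTU

44.1 ft²·°F·h/BTU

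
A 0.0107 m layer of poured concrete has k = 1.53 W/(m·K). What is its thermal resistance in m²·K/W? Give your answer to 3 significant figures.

0.00699 m²·K/W

R = L/k = 0.0107/1.53 = 0.006993 m²·K/W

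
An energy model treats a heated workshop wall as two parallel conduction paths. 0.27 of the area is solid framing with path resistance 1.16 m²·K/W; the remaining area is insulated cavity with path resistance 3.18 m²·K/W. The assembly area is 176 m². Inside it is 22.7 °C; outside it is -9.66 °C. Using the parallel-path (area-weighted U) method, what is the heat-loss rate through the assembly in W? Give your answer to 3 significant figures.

2630 W

U_eff = 0.73/3.18 + 0.27/1.16 = 0.2296 + 0.2328 = 0.4623
R_eff = 1/U_eff = 2.163 m²·K/W
Q = 176 × (22.7 − (-9.66)) / 2.163 = 2633 W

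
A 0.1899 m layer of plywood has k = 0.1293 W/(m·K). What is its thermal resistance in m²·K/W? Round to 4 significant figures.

R = L/k = 0.1899/0.1293 = 1.4687 m²·K/W

1.469 m²·K/W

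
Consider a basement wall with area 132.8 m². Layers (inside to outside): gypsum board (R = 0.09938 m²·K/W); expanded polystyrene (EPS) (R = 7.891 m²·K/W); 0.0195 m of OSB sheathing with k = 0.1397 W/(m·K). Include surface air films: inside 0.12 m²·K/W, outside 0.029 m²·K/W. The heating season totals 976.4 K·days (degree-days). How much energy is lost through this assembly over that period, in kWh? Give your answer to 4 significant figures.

375.9 kWh

0.0195/0.1397 = 0.13958
R_total = 0.12 + 0.09938 + 7.891 + 0.13958 + 0.029 = 8.279 m²·K/W
E = A × HDD × 24 / R / 1000 = 132.8 × 976.4 × 24 / 8.279 / 1000 = 375.89 kWh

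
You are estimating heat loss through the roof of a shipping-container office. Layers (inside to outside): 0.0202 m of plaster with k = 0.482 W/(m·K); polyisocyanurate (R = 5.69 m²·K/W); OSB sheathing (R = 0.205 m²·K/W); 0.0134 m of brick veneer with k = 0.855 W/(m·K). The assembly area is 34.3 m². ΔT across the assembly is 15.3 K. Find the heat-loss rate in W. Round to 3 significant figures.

88.2 W

0.0202/0.482 = 0.04191
0.0134/0.855 = 0.01567
R_total = 0.04191 + 5.69 + 0.205 + 0.01567 = 5.953 m²·K/W
Q = A·ΔT/R = 34.3 × 15.3 / 5.953 = 88.16 W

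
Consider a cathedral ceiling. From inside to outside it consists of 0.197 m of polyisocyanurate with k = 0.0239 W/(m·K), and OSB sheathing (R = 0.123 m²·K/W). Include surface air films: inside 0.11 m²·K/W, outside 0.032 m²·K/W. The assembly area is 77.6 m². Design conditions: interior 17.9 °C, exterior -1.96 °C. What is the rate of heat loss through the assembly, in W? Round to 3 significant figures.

181 W

0.197/0.0239 = 8.243
R_total = 0.11 + 8.243 + 0.123 + 0.032 = 8.508 m²·K/W
Q = A·ΔT/R = 77.6 × (17.9 − (-1.96)) / 8.508 = 181.1 W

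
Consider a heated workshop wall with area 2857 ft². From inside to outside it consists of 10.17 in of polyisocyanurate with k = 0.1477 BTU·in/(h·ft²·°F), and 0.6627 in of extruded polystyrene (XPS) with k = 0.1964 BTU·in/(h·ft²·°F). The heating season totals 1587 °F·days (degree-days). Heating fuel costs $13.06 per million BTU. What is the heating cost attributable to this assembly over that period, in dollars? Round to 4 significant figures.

19.68 dollars

10.17/0.1477 = 68.856
0.6627/0.1964 = 3.3742
R_total = 68.856 + 3.3742 = 72.23 ft²·°F·h/BTU
E = A × HDD × 24 / R = 2857 × 1587 × 24 / 72.23 = 1506500 BTU
Cost = 1506500/10⁶ × 13.06 = $19.675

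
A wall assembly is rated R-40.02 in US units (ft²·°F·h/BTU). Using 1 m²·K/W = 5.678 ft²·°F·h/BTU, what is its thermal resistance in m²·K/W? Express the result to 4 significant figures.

7.048 m²·K/W

R_SI = 40.02/5.678 = 7.0483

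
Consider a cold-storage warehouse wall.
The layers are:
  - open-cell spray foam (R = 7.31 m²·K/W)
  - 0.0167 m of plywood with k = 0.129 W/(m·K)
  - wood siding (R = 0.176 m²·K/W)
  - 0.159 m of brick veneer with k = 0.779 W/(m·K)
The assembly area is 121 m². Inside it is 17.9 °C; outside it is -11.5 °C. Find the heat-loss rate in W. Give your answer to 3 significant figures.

455 W

0.0167/0.129 = 0.1295
0.159/0.779 = 0.2041
R_total = 7.31 + 0.1295 + 0.176 + 0.2041 = 7.82 m²·K/W
Q = A·ΔT/R = 121 × (17.9 − (-11.5)) / 7.82 = 454.9 W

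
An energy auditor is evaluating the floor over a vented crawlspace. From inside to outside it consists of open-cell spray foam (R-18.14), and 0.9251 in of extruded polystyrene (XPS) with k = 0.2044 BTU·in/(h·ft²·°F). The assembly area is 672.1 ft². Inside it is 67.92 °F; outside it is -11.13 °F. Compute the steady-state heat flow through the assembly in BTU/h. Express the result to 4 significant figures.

2344 BTU/h

0.9251/0.2044 = 4.5259
R_total = 18.14 + 4.5259 = 22.666 ft²·°F·h/BTU
Q = A·ΔT/R = 672.1 × (67.92 − (-11.13)) / 22.666 = 2344 BTU/h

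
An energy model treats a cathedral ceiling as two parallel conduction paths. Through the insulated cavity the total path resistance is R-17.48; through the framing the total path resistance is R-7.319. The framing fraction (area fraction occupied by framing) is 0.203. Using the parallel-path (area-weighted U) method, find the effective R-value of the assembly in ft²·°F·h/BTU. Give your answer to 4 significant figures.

U_eff = 0.797/17.48 + 0.203/7.319 = 0.045595 + 0.027736 = 0.073331
R_eff = 1/U_eff = 13.637 ft²·°F·h/BTU

13.64 ft²·°F·h/BTU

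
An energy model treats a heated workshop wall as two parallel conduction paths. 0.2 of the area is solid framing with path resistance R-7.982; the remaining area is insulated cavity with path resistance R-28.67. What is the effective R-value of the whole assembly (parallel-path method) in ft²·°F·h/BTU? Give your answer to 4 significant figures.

U_eff = 0.8/28.67 + 0.2/7.982 = 0.027904 + 0.025056 = 0.05296
R_eff = 1/U_eff = 18.882 ft²·°F·h/BTU

18.88 ft²·°F·h/BTU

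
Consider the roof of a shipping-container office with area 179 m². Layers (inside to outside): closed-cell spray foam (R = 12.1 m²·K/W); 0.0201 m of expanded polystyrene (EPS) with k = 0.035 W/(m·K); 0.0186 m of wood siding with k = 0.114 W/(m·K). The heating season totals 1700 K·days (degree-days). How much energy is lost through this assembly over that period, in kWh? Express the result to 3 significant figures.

0.0201/0.035 = 0.5743
0.0186/0.114 = 0.1632
R_total = 12.1 + 0.5743 + 0.1632 = 12.84 m²·K/W
E = A × HDD × 24 / R / 1000 = 179 × 1700 × 24 / 12.84 / 1000 = 568.9 kWh

569 kWh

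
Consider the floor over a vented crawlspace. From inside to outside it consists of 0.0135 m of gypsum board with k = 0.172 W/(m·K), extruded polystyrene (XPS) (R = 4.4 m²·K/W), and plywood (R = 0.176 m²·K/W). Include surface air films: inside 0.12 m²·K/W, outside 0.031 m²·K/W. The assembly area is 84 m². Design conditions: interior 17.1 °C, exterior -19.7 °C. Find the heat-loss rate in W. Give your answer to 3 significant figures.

643 W

0.0135/0.172 = 0.07849
R_total = 0.12 + 0.07849 + 4.4 + 0.176 + 0.031 = 4.805 m²·K/W
Q = A·ΔT/R = 84 × (17.1 − (-19.7)) / 4.805 = 643.3 W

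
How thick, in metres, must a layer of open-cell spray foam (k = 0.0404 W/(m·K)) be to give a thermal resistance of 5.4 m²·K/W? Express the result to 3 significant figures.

L = R·k = 5.4 × 0.0404 = 0.2182 m

0.218 m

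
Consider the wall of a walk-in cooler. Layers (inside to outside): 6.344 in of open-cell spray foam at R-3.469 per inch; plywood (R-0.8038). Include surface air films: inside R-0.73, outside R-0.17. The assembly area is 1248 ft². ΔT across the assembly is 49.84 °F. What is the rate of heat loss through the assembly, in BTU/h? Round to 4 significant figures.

6.344 × 3.469 = 22.007
R_total = 0.73 + 22.007 + 0.8038 + 0.17 = 23.711 ft²·°F·h/BTU
Q = A·ΔT/R = 1248 × 49.84 / 23.711 = 2623.3 BTU/h

2623 BTU/h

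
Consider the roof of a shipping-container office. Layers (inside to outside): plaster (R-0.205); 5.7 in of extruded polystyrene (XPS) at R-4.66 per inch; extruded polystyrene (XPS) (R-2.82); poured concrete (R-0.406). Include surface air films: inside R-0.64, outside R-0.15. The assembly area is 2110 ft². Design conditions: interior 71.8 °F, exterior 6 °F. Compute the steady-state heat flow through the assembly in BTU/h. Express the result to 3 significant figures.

5.7 × 4.66 = 26.56
R_total = 0.64 + 0.205 + 26.56 + 2.82 + 0.406 + 0.15 = 30.78 ft²·°F·h/BTU
Q = A·ΔT/R = 2110 × (71.8 − 6) / 30.78 = 4510 BTU/h

4510 BTU/h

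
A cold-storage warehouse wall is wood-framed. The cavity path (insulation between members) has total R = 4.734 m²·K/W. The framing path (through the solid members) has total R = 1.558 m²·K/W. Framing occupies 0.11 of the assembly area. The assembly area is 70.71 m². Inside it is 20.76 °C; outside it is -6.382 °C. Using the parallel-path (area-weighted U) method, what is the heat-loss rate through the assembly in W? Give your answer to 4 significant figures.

496.3 W

U_eff = 0.89/4.734 + 0.11/1.558 = 0.188 + 0.070603 = 0.25861
R_eff = 1/U_eff = 3.8669 m²·K/W
Q = 70.71 × (20.76 − (-6.382)) / 3.8669 = 496.32 W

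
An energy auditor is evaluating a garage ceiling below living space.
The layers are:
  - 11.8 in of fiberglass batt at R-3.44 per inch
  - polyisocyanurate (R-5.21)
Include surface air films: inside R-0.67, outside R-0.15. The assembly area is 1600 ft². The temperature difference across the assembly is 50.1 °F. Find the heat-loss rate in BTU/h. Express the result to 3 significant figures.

1720 BTU/h

11.8 × 3.44 = 40.59
R_total = 0.67 + 40.59 + 5.21 + 0.15 = 46.62 ft²·°F·h/BTU
Q = A·ΔT/R = 1600 × 50.1 / 46.62 = 1719 BTU/h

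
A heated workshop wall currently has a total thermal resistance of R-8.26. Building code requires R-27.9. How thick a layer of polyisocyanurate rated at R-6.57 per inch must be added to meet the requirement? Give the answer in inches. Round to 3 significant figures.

ΔR = 27.9 − 8.26 = 19.64 ft²·°F·h/BTU
L = ΔR / (R/in) = 19.64/6.57 = 2.989 in

2.99 in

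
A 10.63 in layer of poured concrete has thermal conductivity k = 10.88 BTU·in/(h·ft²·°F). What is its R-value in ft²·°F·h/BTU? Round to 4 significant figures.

R = L/k = 10.63/10.88 = 0.97702 ft²·°F·h/BTU

0.9770 ft²·°F·h/BTU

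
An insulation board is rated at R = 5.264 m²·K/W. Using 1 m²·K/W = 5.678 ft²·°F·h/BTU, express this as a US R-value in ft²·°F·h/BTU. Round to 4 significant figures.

R_US = 5.264 × 5.678 = 29.889

29.89 ft²·°F·h/BTU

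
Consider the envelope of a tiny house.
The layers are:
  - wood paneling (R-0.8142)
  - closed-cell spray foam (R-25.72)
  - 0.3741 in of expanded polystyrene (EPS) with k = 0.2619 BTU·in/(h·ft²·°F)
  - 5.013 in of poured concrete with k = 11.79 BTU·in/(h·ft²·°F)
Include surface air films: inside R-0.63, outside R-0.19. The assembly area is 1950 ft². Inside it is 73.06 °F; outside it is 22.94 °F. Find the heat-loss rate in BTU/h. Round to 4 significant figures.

3346 BTU/h

0.3741/0.2619 = 1.4284
5.013/11.79 = 0.42519
R_total = 0.63 + 0.8142 + 25.72 + 1.4284 + 0.42519 + 0.19 = 29.208 ft²·°F·h/BTU
Q = A·ΔT/R = 1950 × (73.06 − 22.94) / 29.208 = 3346.2 BTU/h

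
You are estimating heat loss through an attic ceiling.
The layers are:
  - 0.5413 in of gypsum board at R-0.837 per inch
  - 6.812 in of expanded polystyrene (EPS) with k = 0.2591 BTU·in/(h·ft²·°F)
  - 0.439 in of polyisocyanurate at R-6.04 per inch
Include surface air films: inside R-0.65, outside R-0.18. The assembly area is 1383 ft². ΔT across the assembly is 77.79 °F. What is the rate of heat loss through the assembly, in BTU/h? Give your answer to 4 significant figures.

3559 BTU/h

0.5413 × 0.837 = 0.45307
6.812/0.2591 = 26.291
0.439 × 6.04 = 2.6516
R_total = 0.65 + 0.45307 + 26.291 + 2.6516 + 0.18 = 30.226 ft²·°F·h/BTU
Q = A·ΔT/R = 1383 × 77.79 / 30.226 = 3559.3 BTU/h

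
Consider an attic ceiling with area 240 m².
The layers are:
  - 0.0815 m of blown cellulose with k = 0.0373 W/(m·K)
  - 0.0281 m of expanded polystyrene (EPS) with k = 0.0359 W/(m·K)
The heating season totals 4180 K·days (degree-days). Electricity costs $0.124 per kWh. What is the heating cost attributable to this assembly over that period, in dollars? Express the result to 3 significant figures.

1010 dollars

0.0815/0.0373 = 2.185
0.0281/0.0359 = 0.7827
R_total = 2.185 + 0.7827 = 2.968 m²·K/W
E = A × HDD × 24 / R / 1000 = 240 × 4180 × 24 / 2.968 / 1000 = 8113 kWh
Cost = 8113 × 0.124 = $1006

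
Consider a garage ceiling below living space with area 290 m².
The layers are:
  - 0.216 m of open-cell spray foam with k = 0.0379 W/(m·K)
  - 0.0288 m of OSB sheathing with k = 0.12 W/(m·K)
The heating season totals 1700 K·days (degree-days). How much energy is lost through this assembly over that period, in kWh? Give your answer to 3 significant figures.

1990 kWh

0.216/0.0379 = 5.699
0.0288/0.12 = 0.24
R_total = 5.699 + 0.24 = 5.939 m²·K/W
E = A × HDD × 24 / R / 1000 = 290 × 1700 × 24 / 5.939 / 1000 = 1992 kWh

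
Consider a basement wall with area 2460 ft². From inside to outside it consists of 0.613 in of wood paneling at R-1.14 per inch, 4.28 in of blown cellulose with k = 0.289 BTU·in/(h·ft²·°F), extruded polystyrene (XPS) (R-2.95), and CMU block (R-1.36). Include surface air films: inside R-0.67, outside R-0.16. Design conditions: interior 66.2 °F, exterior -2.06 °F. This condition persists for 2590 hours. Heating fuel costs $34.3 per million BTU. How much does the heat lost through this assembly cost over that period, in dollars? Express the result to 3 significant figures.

722 dollars

0.613 × 1.14 = 0.6988
4.28/0.289 = 14.81
R_total = 0.67 + 0.6988 + 14.81 + 2.95 + 1.36 + 0.16 = 20.65 ft²·°F·h/BTU
Q = 2460 × (66.2 − (-2.06)) / 20.65 = 8132 BTU/h
E = 8132 × 2590 = 21060000 BTU
Cost = 21060000/10⁶ × 34.3 = $722.4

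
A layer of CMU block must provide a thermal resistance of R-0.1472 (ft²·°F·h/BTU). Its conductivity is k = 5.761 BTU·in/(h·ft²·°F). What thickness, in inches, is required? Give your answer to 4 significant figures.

L = R × k = 0.1472 × 5.761 = 0.84802 in

0.8480 in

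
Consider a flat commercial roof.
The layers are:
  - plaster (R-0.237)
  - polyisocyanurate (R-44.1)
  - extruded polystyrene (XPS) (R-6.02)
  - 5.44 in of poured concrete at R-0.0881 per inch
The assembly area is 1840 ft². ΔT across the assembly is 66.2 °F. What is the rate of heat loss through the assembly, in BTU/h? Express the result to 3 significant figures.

5.44 × 0.0881 = 0.4793
R_total = 0.237 + 44.1 + 6.02 + 0.4793 = 50.84 ft²·°F·h/BTU
Q = A·ΔT/R = 1840 × 66.2 / 50.84 = 2396 BTU/h

2400 BTU/h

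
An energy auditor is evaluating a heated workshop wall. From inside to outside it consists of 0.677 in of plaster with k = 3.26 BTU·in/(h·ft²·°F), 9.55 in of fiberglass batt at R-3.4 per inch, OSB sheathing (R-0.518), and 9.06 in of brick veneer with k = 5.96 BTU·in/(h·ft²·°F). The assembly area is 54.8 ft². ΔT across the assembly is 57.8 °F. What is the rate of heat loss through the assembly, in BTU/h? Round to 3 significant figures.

0.677/3.26 = 0.2077
9.55 × 3.4 = 32.47
9.06/5.96 = 1.52
R_total = 0.2077 + 32.47 + 0.518 + 1.52 = 34.72 ft²·°F·h/BTU
Q = A·ΔT/R = 54.8 × 57.8 / 34.72 = 91.24 BTU/h

91.2 BTU/h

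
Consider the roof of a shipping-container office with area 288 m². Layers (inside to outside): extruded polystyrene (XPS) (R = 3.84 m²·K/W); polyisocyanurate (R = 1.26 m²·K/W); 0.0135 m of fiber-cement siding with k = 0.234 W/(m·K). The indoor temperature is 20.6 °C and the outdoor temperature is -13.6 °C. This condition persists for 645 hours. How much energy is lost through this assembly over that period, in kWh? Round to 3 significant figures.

1230 kWh

0.0135/0.234 = 0.05769
R_total = 3.84 + 1.26 + 0.05769 = 5.158 m²·K/W
Q = 288 × (20.6 − (-13.6)) / 5.158 = 1910 W
E = 1910 W × 645 h / 1000 = 1232 kWh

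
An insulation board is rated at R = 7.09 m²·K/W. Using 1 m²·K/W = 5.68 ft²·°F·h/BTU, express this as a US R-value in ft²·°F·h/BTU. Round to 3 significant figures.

R_US = 7.09 × 5.68 = 40.27

40.3 ft²·°F·h/BTU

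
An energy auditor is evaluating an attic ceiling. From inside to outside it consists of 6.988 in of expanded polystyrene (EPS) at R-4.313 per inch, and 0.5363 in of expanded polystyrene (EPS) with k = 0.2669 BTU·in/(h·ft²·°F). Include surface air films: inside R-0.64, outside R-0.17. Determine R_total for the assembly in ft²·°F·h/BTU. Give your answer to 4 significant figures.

6.988 × 4.313 = 30.139
0.5363/0.2669 = 2.0094
R_total = 0.64 + 30.139 + 2.0094 + 0.17 = 32.959 ft²·°F·h/BTU

32.96 ft²·°F·h/BTU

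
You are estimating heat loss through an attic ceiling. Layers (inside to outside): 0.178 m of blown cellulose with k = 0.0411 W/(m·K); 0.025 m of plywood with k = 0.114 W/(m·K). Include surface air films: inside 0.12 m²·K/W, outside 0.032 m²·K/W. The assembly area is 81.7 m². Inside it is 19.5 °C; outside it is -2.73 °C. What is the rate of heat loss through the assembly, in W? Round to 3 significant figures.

386 W

0.178/0.0411 = 4.331
0.025/0.114 = 0.2193
R_total = 0.12 + 4.331 + 0.2193 + 0.032 = 4.702 m²·K/W
Q = A·ΔT/R = 81.7 × (19.5 − (-2.73)) / 4.702 = 386.2 W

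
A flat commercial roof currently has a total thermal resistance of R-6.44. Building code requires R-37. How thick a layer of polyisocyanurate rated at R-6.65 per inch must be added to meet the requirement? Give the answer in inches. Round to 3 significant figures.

ΔR = 37 − 6.44 = 30.56 ft²·°F·h/BTU
L = ΔR / (R/in) = 30.56/6.65 = 4.595 in

4.60 in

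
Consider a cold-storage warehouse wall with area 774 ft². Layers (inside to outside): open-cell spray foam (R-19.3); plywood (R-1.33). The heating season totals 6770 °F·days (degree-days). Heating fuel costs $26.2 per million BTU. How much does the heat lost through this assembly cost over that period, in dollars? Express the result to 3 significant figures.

R_total = 19.3 + 1.33 = 20.63 ft²·°F·h/BTU
E = A × HDD × 24 / R = 774 × 6770 × 24 / 20.63 = 6096000 BTU
Cost = 6096000/10⁶ × 26.2 = $159.7

160 dollars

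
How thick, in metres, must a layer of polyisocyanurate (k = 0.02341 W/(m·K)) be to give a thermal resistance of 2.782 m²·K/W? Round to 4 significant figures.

0.06513 m

L = R·k = 2.782 × 0.02341 = 0.065127 m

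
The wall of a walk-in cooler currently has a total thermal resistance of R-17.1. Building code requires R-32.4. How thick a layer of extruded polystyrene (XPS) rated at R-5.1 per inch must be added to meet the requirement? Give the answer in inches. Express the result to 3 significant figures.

3.00 in

ΔR = 32.4 − 17.1 = 15.3 ft²·°F·h/BTU
L = ΔR / (R/in) = 15.3/5.1 = 3 in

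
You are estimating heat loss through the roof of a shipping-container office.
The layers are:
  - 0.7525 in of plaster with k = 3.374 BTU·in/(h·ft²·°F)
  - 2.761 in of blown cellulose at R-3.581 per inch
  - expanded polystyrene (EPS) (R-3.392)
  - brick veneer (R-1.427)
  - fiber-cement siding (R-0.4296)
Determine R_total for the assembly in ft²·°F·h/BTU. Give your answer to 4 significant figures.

15.36 ft²·°F·h/BTU

0.7525/3.374 = 0.22303
2.761 × 3.581 = 9.8871
R_total = 0.22303 + 9.8871 + 3.392 + 1.427 + 0.4296 = 15.359 ft²·°F·h/BTU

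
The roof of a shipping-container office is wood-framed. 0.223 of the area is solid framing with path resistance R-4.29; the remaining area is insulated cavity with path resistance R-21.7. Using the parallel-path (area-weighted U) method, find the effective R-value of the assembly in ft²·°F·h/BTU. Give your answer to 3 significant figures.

11.4 ft²·°F·h/BTU

U_eff = 0.777/21.7 + 0.223/4.29 = 0.03581 + 0.05198 = 0.08779
R_eff = 1/U_eff = 11.39 ft²·°F·h/BTU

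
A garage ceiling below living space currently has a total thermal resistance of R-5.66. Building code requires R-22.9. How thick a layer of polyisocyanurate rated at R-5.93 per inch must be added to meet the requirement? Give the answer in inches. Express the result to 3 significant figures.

2.91 in

ΔR = 22.9 − 5.66 = 17.24 ft²·°F·h/BTU
L = ΔR / (R/in) = 17.24/5.93 = 2.907 in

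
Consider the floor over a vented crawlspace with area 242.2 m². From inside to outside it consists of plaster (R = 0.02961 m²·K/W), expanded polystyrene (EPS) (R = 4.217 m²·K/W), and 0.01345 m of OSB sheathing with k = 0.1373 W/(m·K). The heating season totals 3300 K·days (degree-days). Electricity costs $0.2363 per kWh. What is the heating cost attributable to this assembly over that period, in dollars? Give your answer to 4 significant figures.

0.01345/0.1373 = 0.097961
R_total = 0.02961 + 4.217 + 0.097961 = 4.3446 m²·K/W
E = A × HDD × 24 / R / 1000 = 242.2 × 3300 × 24 / 4.3446 / 1000 = 4415.2 kWh
Cost = 4415.2 × 0.2363 = $1043.3

1043 dollars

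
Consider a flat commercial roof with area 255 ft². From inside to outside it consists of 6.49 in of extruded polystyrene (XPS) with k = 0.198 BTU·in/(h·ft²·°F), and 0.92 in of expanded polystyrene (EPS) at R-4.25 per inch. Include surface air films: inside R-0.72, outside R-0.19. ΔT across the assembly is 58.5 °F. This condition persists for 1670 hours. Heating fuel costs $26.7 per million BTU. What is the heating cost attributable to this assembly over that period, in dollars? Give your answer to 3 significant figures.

6.49/0.198 = 32.78
0.92 × 4.25 = 3.91
R_total = 0.72 + 32.78 + 3.91 + 0.19 = 37.6 ft²·°F·h/BTU
Q = 255 × 58.5 / 37.6 = 396.8 BTU/h
E = 396.8 × 1670 = 662600 BTU
Cost = 662600/10⁶ × 26.7 = $17.69

17.7 dollars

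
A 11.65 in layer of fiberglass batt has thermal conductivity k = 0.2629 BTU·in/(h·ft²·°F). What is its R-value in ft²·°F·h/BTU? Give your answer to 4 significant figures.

R = L/k = 11.65/0.2629 = 44.313 ft²·°F·h/BTU

44.31 ft²·°F·h/BTU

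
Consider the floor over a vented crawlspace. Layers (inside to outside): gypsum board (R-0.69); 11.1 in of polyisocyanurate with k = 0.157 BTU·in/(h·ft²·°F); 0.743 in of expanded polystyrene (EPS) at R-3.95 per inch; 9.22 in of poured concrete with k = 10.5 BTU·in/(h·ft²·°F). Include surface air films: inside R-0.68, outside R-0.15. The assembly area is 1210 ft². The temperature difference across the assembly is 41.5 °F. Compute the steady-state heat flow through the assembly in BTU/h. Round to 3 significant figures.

11.1/0.157 = 70.7
0.743 × 3.95 = 2.935
9.22/10.5 = 0.8781
R_total = 0.68 + 0.69 + 70.7 + 2.935 + 0.8781 + 0.15 = 76.03 ft²·°F·h/BTU
Q = A·ΔT/R = 1210 × 41.5 / 76.03 = 660.4 BTU/h

660 BTU/h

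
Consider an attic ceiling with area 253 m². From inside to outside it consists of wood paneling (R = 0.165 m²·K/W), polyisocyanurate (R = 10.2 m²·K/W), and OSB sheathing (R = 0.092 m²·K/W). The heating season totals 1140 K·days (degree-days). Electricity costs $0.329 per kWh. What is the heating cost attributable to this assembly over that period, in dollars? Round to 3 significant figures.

R_total = 0.165 + 10.2 + 0.092 = 10.46 m²·K/W
E = A × HDD × 24 / R / 1000 = 253 × 1140 × 24 / 10.46 / 1000 = 662 kWh
Cost = 662 × 0.329 = $217.8

218 dollars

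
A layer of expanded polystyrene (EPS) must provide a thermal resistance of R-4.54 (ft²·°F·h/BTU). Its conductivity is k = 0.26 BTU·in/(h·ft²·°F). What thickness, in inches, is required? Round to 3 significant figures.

L = R × k = 4.54 × 0.26 = 1.18 in

1.18 in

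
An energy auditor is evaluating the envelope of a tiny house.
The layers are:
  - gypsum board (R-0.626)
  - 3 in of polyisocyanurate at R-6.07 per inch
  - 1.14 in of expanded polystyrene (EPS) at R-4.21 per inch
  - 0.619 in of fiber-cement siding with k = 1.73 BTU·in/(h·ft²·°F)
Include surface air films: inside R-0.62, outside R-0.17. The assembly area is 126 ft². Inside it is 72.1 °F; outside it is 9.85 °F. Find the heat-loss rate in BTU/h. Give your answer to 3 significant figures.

316 BTU/h

3 × 6.07 = 18.21
1.14 × 4.21 = 4.799
0.619/1.73 = 0.3578
R_total = 0.62 + 0.626 + 18.21 + 4.799 + 0.3578 + 0.17 = 24.78 ft²·°F·h/BTU
Q = A·ΔT/R = 126 × (72.1 − 9.85) / 24.78 = 316.5 BTU/h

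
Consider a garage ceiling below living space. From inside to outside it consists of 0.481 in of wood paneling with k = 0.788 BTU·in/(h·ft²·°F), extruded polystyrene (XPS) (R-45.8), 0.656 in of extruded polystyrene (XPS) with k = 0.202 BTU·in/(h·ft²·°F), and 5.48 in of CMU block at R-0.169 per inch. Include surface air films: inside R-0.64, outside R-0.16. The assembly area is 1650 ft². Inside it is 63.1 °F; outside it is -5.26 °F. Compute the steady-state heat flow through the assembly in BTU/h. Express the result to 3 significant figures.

2200 BTU/h

0.481/0.788 = 0.6104
0.656/0.202 = 3.248
5.48 × 0.169 = 0.9261
R_total = 0.64 + 0.6104 + 45.8 + 3.248 + 0.9261 + 0.16 = 51.38 ft²·°F·h/BTU
Q = A·ΔT/R = 1650 × (63.1 − (-5.26)) / 51.38 = 2195 BTU/h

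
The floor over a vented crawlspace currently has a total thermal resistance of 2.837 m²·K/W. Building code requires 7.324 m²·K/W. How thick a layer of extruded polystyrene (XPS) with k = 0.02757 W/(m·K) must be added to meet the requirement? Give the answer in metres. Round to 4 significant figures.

0.1237 m

ΔR = 7.324 − 2.837 = 4.487 m²·K/W
L = ΔR × k = 4.487 × 0.02757 = 0.12371 m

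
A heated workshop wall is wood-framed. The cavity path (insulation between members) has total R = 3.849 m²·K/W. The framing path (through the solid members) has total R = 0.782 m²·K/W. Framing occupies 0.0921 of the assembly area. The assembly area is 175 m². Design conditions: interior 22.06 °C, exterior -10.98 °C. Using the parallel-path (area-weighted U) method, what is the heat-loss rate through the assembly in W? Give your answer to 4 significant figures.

2045 W

U_eff = 0.9079/3.849 + 0.0921/0.782 = 0.23588 + 0.11777 = 0.35365
R_eff = 1/U_eff = 2.8276 m²·K/W
Q = 175 × (22.06 − (-10.98)) / 2.8276 = 2044.8 W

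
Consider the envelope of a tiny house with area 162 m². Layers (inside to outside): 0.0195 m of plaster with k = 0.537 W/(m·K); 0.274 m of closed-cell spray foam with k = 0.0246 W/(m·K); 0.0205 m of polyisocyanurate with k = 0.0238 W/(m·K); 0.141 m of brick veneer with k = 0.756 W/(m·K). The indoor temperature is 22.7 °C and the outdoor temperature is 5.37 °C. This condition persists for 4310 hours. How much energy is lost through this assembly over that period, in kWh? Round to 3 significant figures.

990 kWh

0.0195/0.537 = 0.03631
0.274/0.0246 = 11.14
0.0205/0.0238 = 0.8613
0.141/0.756 = 0.1865
R_total = 0.03631 + 11.14 + 0.8613 + 0.1865 = 12.22 m²·K/W
Q = 162 × (22.7 − 5.37) / 12.22 = 229.7 W
E = 229.7 W × 4310 h / 1000 = 990 kWh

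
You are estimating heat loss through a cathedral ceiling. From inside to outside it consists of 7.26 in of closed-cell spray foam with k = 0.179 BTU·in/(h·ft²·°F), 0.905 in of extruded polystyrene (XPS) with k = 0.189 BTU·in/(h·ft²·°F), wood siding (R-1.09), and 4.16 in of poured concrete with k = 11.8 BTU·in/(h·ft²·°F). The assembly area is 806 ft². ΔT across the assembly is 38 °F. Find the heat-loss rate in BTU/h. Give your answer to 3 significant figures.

655 BTU/h

7.26/0.179 = 40.56
0.905/0.189 = 4.788
4.16/11.8 = 0.3525
R_total = 40.56 + 4.788 + 1.09 + 0.3525 = 46.79 ft²·°F·h/BTU
Q = A·ΔT/R = 806 × 38 / 46.79 = 654.6 BTU/h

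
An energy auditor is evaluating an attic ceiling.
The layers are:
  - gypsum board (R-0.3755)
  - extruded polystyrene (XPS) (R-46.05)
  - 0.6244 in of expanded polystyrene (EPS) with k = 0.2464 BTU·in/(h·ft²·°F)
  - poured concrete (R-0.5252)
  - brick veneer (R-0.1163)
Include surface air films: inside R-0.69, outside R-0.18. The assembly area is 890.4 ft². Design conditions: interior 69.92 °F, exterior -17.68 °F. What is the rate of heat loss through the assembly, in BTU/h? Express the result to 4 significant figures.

1545 BTU/h

0.6244/0.2464 = 2.5341
R_total = 0.69 + 0.3755 + 46.05 + 2.5341 + 0.5252 + 0.1163 + 0.18 = 50.471 ft²·°F·h/BTU
Q = A·ΔT/R = 890.4 × (69.92 − (-17.68)) / 50.471 = 1545.4 BTU/h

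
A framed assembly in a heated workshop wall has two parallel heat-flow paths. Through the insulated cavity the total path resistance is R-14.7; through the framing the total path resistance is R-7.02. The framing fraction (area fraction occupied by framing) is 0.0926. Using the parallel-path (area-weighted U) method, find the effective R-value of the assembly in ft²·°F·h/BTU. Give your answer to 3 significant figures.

13.3 ft²·°F·h/BTU

U_eff = 0.9074/14.7 + 0.0926/7.02 = 0.06173 + 0.01319 = 0.07492
R_eff = 1/U_eff = 13.35 ft²·°F·h/BTU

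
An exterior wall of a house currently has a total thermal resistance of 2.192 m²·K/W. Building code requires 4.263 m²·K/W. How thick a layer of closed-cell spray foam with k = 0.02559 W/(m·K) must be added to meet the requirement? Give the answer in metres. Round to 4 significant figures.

0.05300 m

ΔR = 4.263 − 2.192 = 2.071 m²·K/W
L = ΔR × k = 2.071 × 0.02559 = 0.052997 m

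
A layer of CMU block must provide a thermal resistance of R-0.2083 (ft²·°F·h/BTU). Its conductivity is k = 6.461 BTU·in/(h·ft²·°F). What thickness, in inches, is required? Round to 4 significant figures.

L = R × k = 0.2083 × 6.461 = 1.3458 in

1.346 in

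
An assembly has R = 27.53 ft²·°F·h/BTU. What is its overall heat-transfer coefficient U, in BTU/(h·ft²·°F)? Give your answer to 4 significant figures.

U = 1/R = 1/27.53 = 0.036324

0.03632 BTU/(h·ft²·°F)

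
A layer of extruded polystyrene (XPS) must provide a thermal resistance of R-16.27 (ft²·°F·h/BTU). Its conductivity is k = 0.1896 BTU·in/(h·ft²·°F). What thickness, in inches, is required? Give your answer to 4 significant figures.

L = R × k = 16.27 × 0.1896 = 3.0848 in

3.085 in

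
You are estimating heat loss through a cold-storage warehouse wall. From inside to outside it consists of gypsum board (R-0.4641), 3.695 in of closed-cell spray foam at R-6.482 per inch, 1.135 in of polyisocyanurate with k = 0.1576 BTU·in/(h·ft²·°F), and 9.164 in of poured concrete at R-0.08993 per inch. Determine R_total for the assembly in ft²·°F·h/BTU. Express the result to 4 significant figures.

3.695 × 6.482 = 23.951
1.135/0.1576 = 7.2018
9.164 × 0.08993 = 0.82412
R_total = 0.4641 + 23.951 + 7.2018 + 0.82412 = 32.441 ft²·°F·h/BTU

32.44 ft²·°F·h/BTU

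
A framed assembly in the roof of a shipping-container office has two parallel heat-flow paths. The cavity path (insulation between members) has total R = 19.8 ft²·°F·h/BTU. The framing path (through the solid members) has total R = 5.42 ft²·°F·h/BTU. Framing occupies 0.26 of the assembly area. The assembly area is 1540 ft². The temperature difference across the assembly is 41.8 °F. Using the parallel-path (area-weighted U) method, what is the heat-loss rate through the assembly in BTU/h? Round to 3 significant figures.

5490 BTU/h

U_eff = 0.74/19.8 + 0.26/5.42 = 0.03737 + 0.04797 = 0.08534
R_eff = 1/U_eff = 11.72 ft²·°F·h/BTU
Q = 1540 × 41.8 / 11.72 = 5494 BTU/h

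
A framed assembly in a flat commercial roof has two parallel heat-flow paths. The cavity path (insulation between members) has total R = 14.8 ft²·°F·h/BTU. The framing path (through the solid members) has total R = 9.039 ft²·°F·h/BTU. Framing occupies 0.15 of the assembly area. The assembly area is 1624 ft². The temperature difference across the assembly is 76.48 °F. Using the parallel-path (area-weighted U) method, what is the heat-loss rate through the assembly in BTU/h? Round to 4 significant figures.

9194 BTU/h

U_eff = 0.85/14.8 + 0.15/9.039 = 0.057432 + 0.016595 = 0.074027
R_eff = 1/U_eff = 13.509 ft²·°F·h/BTU
Q = 1624 × 76.48 / 13.509 = 9194.4 BTU/h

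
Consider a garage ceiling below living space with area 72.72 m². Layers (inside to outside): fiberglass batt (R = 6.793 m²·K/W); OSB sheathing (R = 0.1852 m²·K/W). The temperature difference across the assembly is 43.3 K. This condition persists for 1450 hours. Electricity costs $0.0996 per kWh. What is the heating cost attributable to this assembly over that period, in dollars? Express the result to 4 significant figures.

65.17 dollars

R_total = 6.793 + 0.1852 = 6.9782 m²·K/W
Q = 72.72 × 43.3 / 6.9782 = 451.23 W
E = 451.23 W × 1450 h / 1000 = 654.28 kWh
Cost = 654.28 × 0.0996 = $65.167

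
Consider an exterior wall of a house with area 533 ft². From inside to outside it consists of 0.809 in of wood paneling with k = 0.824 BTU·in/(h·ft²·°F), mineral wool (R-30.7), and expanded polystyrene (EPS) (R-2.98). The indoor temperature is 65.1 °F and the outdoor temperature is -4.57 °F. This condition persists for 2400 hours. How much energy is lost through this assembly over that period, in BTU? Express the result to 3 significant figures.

2570000 BTU

0.809/0.824 = 0.9818
R_total = 0.9818 + 30.7 + 2.98 = 34.66 ft²·°F·h/BTU
Q = 533 × (65.1 − (-4.57)) / 34.66 = 1071 BTU/h
E = 1071 × 2400 = 2571000 BTU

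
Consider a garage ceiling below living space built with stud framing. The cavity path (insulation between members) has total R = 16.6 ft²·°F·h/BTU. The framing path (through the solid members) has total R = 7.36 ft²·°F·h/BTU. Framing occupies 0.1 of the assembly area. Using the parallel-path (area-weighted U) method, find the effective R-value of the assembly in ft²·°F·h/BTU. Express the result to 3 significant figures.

14.7 ft²·°F·h/BTU

U_eff = 0.9/16.6 + 0.1/7.36 = 0.05422 + 0.01359 = 0.0678
R_eff = 1/U_eff = 14.75 ft²·°F·h/BTU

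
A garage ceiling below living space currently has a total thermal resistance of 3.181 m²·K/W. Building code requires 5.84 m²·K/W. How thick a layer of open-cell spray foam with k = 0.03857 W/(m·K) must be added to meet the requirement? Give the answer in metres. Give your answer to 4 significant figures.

0.1026 m

ΔR = 5.84 − 3.181 = 2.659 m²·K/W
L = ΔR × k = 2.659 × 0.03857 = 0.10256 m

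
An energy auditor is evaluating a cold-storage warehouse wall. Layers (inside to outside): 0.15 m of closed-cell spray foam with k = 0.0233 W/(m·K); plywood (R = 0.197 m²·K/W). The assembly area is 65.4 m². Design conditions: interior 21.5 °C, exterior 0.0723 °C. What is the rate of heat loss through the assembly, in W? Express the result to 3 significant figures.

0.15/0.0233 = 6.438
R_total = 6.438 + 0.197 = 6.635 m²·K/W
Q = A·ΔT/R = 65.4 × (21.5 − 0.0723) / 6.635 = 211.2 W

211 W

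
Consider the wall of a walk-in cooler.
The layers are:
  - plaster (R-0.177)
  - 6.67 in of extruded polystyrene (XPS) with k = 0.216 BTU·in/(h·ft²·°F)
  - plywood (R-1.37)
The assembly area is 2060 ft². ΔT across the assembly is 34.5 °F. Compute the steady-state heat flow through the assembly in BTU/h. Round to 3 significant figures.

2190 BTU/h

6.67/0.216 = 30.88
R_total = 0.177 + 30.88 + 1.37 = 32.43 ft²·°F·h/BTU
Q = A·ΔT/R = 2060 × 34.5 / 32.43 = 2192 BTU/h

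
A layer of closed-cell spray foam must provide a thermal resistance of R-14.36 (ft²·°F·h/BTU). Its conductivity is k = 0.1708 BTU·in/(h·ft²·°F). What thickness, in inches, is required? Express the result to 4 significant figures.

2.453 in

L = R × k = 14.36 × 0.1708 = 2.4527 in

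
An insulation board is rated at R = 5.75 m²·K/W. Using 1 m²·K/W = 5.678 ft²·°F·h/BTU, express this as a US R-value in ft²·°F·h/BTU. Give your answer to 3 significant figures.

32.6 ft²·°F·h/BTU

R_US = 5.75 × 5.678 = 32.65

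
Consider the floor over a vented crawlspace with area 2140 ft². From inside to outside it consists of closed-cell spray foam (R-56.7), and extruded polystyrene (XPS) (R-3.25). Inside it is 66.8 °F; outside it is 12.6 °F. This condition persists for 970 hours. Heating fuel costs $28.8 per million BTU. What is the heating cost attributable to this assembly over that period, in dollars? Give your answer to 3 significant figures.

R_total = 56.7 + 3.25 = 59.95 ft²·°F·h/BTU
Q = 2140 × (66.8 − 12.6) / 59.95 = 1935 BTU/h
E = 1935 × 970 = 1877000 BTU
Cost = 1877000/10⁶ × 28.8 = $54.05

54.0 dollars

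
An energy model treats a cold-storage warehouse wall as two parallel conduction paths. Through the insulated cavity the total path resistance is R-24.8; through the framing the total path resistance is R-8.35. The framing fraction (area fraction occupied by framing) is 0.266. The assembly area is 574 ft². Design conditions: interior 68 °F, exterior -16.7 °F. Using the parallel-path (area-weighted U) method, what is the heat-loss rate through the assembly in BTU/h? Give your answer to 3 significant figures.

U_eff = 0.734/24.8 + 0.266/8.35 = 0.0296 + 0.03186 = 0.06145
R_eff = 1/U_eff = 16.27 ft²·°F·h/BTU
Q = 574 × (68 − (-16.7)) / 16.27 = 2988 BTU/h

2990 BTU/h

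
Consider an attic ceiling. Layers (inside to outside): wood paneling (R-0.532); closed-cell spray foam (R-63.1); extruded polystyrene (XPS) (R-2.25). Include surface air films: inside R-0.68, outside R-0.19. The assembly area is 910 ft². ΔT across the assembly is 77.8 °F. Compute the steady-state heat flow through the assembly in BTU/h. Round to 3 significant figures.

R_total = 0.68 + 0.532 + 63.1 + 2.25 + 0.19 = 66.75 ft²·°F·h/BTU
Q = A·ΔT/R = 910 × 77.8 / 66.75 = 1061 BTU/h

1060 BTU/h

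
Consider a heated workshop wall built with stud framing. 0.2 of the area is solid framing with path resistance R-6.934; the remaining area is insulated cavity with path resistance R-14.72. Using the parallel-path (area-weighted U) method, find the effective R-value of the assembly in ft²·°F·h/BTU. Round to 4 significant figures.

12.02 ft²·°F·h/BTU

U_eff = 0.8/14.72 + 0.2/6.934 = 0.054348 + 0.028843 = 0.083191
R_eff = 1/U_eff = 12.021 ft²·°F·h/BTU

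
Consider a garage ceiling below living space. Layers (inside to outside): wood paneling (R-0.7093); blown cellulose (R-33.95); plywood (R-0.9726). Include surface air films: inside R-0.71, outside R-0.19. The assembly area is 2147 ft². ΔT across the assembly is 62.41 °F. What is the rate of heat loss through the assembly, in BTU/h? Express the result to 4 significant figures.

3668 BTU/h

R_total = 0.71 + 0.7093 + 33.95 + 0.9726 + 0.19 = 36.532 ft²·°F·h/BTU
Q = A·ΔT/R = 2147 × 62.41 / 36.532 = 3667.9 BTU/h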